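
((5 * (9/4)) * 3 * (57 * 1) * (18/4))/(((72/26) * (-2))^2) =144495/512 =282.22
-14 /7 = -2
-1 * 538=-538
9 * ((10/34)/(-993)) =-15/5627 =-0.00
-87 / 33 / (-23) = 29 / 253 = 0.11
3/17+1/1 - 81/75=41/425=0.10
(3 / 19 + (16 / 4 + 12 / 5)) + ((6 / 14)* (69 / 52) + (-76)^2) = 199980517 / 34580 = 5783.13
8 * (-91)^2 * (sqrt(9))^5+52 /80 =321965293 /20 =16098264.65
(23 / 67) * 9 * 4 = 828 / 67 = 12.36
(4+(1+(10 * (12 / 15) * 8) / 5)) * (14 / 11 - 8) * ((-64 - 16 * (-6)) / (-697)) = 210752 / 38335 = 5.50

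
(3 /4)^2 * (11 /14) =0.44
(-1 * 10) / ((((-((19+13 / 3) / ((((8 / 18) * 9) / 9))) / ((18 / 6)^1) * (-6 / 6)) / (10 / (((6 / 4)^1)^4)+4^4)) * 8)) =-18.43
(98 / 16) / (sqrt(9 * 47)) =49 * sqrt(47) / 1128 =0.30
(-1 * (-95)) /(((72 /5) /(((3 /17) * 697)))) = 19475 /24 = 811.46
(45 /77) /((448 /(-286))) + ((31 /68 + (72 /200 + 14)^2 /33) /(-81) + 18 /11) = 52570387439 /44532180000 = 1.18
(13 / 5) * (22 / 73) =286 / 365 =0.78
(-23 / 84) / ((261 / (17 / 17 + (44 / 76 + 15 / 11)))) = -4715 / 1527372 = -0.00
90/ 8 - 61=-199/ 4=-49.75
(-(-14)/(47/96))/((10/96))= 64512/235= 274.52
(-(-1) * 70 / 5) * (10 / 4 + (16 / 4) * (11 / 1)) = 651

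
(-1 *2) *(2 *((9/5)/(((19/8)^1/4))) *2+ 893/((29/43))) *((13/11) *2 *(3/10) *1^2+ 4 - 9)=1737579736/151525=11467.28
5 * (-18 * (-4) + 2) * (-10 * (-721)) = 2667700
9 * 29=261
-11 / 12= -0.92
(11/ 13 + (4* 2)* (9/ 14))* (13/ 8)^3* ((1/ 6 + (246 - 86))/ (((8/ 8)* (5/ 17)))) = 300943877/ 21504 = 13994.79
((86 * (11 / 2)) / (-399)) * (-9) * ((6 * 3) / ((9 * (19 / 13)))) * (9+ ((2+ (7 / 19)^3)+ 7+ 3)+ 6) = 6845165184 / 17332693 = 394.93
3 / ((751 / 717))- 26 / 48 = 41861 / 18024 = 2.32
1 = 1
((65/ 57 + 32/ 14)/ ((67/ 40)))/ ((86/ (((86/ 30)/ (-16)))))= -1367/ 320796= -0.00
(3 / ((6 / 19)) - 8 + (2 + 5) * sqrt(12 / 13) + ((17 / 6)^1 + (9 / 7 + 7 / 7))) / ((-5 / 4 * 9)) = -56 * sqrt(39) / 585 - 556 / 945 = -1.19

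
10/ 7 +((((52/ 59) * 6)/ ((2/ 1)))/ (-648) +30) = 700829/ 22302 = 31.42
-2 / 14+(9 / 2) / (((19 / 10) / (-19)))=-316 / 7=-45.14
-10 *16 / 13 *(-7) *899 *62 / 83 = 62426560 / 1079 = 57855.94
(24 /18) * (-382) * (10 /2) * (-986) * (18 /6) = 7533040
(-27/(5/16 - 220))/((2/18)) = 3888/3515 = 1.11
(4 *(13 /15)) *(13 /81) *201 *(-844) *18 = -76452896 /45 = -1698953.24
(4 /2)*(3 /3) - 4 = -2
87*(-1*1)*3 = -261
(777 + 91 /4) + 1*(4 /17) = 54399 /68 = 799.99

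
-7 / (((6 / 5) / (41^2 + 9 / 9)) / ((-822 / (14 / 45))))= 25923825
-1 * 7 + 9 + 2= 4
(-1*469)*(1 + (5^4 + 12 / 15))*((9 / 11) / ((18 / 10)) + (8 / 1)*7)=-912774366 / 55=-16595897.56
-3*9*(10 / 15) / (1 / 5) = -90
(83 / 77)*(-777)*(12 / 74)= -1494 / 11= -135.82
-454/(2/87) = -19749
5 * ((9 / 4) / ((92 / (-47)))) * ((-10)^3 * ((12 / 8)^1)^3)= 7138125 / 368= 19397.08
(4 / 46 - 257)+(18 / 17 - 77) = -130146 / 391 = -332.85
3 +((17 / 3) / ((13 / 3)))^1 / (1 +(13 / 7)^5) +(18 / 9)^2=35602819 / 5045300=7.06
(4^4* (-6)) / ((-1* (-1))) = -1536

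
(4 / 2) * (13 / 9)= 26 / 9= 2.89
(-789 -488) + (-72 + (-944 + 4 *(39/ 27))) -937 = -29018/ 9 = -3224.22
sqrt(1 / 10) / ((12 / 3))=sqrt(10) / 40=0.08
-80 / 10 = -8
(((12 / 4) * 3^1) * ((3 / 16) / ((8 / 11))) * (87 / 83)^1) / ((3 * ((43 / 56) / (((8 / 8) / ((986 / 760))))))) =197505 / 242692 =0.81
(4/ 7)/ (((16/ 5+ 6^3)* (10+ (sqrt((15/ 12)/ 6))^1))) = 120/ 459361-sqrt(30)/ 459361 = 0.00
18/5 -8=-22/5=-4.40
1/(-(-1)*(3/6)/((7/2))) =7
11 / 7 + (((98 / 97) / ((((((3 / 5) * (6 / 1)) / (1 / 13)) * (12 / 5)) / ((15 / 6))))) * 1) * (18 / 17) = 2872559 / 1800708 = 1.60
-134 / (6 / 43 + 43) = -5762 / 1855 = -3.11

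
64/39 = 1.64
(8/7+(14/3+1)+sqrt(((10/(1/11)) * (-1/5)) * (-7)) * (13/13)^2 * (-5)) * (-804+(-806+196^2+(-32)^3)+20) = 580294/21 - 20290 * sqrt(154) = -224159.23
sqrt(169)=13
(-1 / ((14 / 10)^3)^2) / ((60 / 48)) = -12500 / 117649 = -0.11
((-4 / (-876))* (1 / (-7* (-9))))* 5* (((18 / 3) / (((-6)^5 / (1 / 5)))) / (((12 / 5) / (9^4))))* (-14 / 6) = 5 / 14016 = 0.00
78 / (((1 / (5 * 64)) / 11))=274560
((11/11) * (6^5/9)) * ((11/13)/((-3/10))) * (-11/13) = 348480/169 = 2062.01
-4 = -4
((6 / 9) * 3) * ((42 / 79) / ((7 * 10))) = 0.02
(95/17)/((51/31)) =2945/867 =3.40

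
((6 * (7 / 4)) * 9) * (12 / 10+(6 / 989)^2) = 554611617 / 4890605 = 113.40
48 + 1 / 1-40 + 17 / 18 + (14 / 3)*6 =683 / 18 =37.94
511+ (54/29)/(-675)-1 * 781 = -270.00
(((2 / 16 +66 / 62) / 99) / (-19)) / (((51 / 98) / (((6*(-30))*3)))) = 72275 / 110143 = 0.66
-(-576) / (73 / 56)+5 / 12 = 387437 / 876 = 442.28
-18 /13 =-1.38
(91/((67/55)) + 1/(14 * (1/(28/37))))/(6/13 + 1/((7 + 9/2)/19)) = 55410381/1566728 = 35.37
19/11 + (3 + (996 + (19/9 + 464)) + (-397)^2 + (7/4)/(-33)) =62994011/396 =159075.79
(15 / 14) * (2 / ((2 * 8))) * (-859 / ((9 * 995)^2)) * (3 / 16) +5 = 15967122341 / 3193424640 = 5.00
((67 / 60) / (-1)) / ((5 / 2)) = -67 / 150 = -0.45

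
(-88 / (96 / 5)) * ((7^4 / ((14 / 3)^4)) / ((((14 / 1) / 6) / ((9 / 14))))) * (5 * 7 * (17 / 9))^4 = -140680684375 / 1152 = -122118649.63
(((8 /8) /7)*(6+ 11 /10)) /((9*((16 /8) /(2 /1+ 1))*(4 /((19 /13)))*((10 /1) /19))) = 0.12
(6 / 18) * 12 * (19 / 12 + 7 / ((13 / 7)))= 835 / 39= 21.41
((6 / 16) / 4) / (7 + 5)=1 / 128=0.01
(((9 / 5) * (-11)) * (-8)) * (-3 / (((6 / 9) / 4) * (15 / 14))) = -66528 / 25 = -2661.12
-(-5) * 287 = 1435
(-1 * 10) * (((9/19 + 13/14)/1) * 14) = -3730/19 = -196.32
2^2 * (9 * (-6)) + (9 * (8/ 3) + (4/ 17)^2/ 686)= -19032376/ 99127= -192.00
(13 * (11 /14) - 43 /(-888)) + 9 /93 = 1996231 /192696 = 10.36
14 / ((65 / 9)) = 126 / 65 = 1.94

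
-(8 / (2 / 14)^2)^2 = -153664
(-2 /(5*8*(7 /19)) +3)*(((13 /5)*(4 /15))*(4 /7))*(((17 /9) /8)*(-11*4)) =-1949662 /165375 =-11.79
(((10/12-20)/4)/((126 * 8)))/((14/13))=-1495/338688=-0.00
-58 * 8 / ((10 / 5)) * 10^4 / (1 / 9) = -20880000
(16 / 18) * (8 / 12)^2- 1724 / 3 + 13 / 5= -231527 / 405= -571.67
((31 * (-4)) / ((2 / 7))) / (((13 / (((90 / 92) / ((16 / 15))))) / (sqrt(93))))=-146475 * sqrt(93) / 4784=-295.27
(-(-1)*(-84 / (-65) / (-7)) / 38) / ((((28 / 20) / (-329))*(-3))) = -94 / 247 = -0.38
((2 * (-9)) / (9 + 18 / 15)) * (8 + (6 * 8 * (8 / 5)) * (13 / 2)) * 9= -136944 / 17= -8055.53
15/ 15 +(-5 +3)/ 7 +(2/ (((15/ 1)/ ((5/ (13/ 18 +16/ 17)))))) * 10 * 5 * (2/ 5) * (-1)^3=-26015/ 3563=-7.30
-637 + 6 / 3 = -635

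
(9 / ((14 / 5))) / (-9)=-5 / 14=-0.36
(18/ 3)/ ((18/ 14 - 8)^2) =294/ 2209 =0.13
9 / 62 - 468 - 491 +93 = -53683 / 62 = -865.85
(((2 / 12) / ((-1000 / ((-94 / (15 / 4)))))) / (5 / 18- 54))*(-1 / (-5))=-0.00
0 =0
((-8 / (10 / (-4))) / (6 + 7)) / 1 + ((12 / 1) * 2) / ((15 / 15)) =1576 / 65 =24.25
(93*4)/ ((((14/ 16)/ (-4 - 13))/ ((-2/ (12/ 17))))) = 143344/ 7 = 20477.71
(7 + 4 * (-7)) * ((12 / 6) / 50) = -21 / 25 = -0.84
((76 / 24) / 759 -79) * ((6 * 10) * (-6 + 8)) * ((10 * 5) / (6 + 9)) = -71949400 / 2277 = -31598.33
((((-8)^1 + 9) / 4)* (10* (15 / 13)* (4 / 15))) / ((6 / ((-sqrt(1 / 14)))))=-5* sqrt(14) / 546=-0.03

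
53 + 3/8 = 427/8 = 53.38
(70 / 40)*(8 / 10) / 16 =7 / 80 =0.09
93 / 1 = 93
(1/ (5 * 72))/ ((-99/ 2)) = -1/ 17820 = -0.00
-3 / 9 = -1 / 3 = -0.33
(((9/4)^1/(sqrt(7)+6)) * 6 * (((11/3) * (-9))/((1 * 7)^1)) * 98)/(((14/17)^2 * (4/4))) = -772497/406+257499 * sqrt(7)/812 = -1063.69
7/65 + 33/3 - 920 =-59078/65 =-908.89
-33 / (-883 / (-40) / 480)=-633600 / 883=-717.55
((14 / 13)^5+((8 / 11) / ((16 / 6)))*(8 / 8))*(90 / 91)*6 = 3796169220 / 371664293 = 10.21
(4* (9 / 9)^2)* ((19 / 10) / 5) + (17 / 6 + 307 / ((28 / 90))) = 520348 / 525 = 991.14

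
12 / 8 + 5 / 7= 31 / 14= 2.21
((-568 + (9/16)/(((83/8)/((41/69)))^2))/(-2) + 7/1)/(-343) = -151497487/178569769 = -0.85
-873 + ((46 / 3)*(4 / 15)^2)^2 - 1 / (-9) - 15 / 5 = -398535179 / 455625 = -874.70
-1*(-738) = 738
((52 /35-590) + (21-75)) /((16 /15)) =-8433 /14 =-602.36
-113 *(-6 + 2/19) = 12656/19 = 666.11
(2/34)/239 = 1/4063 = 0.00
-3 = -3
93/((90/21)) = 217/10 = 21.70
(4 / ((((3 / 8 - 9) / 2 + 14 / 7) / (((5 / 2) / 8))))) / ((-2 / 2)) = 20 / 37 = 0.54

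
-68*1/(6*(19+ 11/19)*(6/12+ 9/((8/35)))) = -1292/89001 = -0.01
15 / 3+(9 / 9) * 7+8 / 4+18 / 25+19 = 843 / 25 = 33.72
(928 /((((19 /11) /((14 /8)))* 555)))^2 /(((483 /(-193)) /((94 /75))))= -827074331776 /575444604375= -1.44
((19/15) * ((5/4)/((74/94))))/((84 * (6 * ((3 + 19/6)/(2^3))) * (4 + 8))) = 893/2069928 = 0.00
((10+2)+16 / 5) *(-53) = -4028 / 5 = -805.60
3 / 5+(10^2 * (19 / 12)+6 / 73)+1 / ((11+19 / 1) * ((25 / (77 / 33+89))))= 13069151 / 82125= 159.14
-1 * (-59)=59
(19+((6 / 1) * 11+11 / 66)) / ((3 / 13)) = 6643 / 18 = 369.06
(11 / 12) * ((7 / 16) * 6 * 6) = 231 / 16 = 14.44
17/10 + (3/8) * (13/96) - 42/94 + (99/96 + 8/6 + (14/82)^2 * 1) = 1121835301/303386880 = 3.70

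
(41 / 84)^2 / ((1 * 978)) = 0.00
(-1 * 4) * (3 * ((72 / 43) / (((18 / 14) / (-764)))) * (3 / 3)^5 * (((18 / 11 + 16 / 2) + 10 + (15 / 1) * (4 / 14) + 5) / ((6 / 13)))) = 353897024 / 473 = 748196.67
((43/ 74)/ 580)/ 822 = 0.00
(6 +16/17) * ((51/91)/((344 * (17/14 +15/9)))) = 0.00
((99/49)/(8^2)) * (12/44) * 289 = 7803/3136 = 2.49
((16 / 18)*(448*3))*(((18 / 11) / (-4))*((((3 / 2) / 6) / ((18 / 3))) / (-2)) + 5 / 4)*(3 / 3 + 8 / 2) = 248080 / 33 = 7517.58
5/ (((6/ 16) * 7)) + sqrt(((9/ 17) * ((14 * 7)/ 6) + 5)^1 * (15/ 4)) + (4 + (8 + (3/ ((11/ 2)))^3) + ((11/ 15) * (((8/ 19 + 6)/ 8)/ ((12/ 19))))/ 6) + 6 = sqrt(14790)/ 17 + 813939067/ 40249440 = 27.38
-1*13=-13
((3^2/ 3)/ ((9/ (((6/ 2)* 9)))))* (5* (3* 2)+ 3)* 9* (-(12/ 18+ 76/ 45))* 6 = -188892/ 5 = -37778.40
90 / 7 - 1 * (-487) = 3499 / 7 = 499.86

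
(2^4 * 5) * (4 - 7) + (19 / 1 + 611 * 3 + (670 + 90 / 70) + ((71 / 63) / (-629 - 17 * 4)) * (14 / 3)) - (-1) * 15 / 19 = 5716854572 / 2502927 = 2284.07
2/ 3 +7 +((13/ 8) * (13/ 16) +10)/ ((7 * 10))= 30061/ 3840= 7.83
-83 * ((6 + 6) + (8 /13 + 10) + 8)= -33034 /13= -2541.08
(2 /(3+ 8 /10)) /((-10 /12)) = -12 /19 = -0.63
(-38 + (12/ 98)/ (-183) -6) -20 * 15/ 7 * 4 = -643918/ 2989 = -215.43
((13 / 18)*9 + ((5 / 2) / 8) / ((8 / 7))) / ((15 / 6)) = 867 / 320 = 2.71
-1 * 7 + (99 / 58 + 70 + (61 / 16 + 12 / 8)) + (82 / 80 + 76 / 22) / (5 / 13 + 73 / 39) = 80852581 / 1122880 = 72.00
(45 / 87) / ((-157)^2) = 15 / 714821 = 0.00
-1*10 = -10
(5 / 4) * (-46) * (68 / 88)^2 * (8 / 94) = -33235 / 11374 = -2.92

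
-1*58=-58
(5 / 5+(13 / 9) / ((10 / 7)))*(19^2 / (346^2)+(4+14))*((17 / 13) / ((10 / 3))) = 6631701173 / 466892400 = 14.20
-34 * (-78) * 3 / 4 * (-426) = -847314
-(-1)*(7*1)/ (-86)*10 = -35/ 43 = -0.81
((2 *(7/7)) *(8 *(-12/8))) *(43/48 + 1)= -91/2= -45.50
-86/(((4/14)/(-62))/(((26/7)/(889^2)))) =69316/790321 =0.09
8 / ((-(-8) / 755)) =755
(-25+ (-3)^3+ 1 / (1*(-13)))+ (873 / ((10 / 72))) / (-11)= -623.50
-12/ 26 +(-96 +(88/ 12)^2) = -4994/ 117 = -42.68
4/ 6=2/ 3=0.67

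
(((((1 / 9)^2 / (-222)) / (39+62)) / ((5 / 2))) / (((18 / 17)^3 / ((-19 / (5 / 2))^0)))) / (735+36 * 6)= -4913 / 25182416815560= -0.00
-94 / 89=-1.06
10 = 10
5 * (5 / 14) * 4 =50 / 7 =7.14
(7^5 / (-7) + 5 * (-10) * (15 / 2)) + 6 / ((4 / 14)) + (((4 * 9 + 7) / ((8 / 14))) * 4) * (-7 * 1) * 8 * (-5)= 81525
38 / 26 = 19 / 13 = 1.46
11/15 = 0.73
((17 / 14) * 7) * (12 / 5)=102 / 5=20.40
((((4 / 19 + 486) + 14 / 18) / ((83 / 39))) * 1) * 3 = 1082575 / 1577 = 686.48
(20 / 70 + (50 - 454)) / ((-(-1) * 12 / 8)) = -1884 / 7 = -269.14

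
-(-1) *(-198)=-198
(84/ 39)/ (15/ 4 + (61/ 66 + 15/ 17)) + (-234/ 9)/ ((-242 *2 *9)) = 138955357/ 353047266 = 0.39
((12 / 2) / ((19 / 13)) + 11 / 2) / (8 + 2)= 73 / 76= 0.96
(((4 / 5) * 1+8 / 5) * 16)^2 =36864 / 25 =1474.56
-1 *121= -121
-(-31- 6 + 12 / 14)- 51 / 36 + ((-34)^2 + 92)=107749 / 84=1282.73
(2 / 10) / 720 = 1 / 3600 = 0.00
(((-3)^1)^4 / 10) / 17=81 / 170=0.48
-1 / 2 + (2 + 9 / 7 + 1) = 53 / 14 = 3.79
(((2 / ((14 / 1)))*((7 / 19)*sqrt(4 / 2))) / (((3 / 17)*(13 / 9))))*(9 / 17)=27*sqrt(2) / 247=0.15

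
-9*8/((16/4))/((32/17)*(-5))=153/80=1.91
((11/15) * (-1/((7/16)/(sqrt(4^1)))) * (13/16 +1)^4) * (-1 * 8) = 289.44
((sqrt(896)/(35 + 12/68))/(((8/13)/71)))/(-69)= -1207 * sqrt(14)/3174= -1.42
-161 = -161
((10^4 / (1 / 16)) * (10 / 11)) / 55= 320000 / 121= 2644.63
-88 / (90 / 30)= -88 / 3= -29.33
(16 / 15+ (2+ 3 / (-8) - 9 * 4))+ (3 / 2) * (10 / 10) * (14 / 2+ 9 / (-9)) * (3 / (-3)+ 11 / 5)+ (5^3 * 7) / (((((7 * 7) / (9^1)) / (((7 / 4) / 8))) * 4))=-26341 / 1920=-13.72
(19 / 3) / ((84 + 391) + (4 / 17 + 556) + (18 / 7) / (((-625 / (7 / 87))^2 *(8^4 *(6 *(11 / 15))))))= 956183360000000 / 155692109760000357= 0.01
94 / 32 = 47 / 16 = 2.94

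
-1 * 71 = -71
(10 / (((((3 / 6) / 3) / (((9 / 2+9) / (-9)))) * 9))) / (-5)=2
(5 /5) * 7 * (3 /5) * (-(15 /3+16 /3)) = -217 /5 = -43.40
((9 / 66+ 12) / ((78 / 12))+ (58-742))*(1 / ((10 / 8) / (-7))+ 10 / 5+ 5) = -136563 / 143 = -954.99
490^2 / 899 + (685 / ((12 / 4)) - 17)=1290266 / 2697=478.41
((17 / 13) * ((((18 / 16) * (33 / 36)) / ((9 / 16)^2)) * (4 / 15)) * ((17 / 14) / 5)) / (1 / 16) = 813824 / 184275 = 4.42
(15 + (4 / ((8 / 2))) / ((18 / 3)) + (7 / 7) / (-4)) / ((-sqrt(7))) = -179*sqrt(7) / 84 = -5.64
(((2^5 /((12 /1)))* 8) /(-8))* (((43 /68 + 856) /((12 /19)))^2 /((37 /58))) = -3947021217941 /513264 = -7690041.03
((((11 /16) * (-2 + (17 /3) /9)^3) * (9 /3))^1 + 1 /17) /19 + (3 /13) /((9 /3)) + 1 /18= -63376939 /440794224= -0.14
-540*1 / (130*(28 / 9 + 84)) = -243 / 5096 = -0.05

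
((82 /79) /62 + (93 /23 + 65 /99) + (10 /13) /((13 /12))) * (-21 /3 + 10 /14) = -20457186220 /599713569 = -34.11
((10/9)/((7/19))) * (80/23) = 10.49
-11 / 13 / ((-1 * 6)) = 11 / 78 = 0.14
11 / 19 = 0.58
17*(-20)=-340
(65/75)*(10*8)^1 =208/3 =69.33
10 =10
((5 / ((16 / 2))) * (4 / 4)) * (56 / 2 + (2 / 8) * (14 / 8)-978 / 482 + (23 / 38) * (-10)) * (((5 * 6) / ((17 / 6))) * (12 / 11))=1006660575 / 6850184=146.95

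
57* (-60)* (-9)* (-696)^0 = 30780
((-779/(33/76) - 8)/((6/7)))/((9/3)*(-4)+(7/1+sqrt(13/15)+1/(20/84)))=-1040690*sqrt(195)/1683 - 4162760/561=-16055.10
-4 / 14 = -2 / 7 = -0.29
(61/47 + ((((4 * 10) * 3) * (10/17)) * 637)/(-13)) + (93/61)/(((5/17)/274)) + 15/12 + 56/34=-1983014841/974780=-2034.32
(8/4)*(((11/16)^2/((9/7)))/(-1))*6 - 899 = -173455/192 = -903.41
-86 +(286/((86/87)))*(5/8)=32621/344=94.83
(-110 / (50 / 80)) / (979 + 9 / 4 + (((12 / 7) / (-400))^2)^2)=-42257600000000 / 235598125000081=-0.18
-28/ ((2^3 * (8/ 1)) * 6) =-7/ 96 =-0.07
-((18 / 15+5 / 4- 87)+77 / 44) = 414 / 5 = 82.80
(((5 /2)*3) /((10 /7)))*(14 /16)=147 /32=4.59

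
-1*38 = -38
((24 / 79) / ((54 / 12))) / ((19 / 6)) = 32 / 1501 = 0.02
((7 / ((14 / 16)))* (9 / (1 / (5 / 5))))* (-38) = -2736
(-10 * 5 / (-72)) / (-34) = -25 / 1224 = -0.02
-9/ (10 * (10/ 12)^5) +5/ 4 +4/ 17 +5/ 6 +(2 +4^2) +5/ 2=65596007/ 3187500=20.58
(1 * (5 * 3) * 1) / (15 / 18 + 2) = 90 / 17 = 5.29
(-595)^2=354025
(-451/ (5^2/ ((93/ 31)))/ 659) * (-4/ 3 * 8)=14432/ 16475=0.88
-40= -40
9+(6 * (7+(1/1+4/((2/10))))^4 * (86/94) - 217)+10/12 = 951429067/282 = 3373861.94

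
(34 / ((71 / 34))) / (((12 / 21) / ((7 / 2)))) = 14161 / 142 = 99.73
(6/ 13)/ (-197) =-6/ 2561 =-0.00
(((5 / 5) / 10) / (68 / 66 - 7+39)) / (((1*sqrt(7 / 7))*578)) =33 / 6300200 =0.00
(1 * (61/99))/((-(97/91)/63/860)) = -31318.67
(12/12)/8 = 1/8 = 0.12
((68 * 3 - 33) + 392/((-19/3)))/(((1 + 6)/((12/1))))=24876/133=187.04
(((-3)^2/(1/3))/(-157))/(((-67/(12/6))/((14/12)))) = 63/10519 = 0.01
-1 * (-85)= 85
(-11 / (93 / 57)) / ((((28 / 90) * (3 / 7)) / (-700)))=35395.16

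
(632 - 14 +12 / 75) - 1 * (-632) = 31254 / 25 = 1250.16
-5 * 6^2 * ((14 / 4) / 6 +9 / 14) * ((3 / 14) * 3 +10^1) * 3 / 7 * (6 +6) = -4143690 / 343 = -12080.73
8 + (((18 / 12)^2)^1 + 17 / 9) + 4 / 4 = 473 / 36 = 13.14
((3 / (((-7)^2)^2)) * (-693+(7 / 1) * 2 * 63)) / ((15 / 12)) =324 / 1715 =0.19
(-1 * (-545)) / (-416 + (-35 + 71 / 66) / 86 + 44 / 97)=-300061740 / 229005391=-1.31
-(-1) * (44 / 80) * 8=22 / 5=4.40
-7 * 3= -21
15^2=225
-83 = -83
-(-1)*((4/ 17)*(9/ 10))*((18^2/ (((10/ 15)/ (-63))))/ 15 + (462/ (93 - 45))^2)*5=-5611851/ 2720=-2063.18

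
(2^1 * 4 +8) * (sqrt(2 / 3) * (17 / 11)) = 272 * sqrt(6) / 33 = 20.19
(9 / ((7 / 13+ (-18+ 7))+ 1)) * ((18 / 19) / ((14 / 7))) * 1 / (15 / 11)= -1287 / 3895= -0.33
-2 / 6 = -1 / 3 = -0.33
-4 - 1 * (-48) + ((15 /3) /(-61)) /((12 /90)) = 5293 /122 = 43.39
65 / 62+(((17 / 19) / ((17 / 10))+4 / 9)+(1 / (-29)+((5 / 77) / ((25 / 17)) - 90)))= -10413265529 / 118371330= -87.97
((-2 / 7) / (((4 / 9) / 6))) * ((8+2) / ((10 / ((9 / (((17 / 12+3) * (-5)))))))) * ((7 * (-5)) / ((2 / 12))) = -330.11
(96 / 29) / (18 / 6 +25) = 24 / 203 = 0.12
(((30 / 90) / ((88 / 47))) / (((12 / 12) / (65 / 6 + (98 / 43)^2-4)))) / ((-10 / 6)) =-6271351 / 4881360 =-1.28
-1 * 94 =-94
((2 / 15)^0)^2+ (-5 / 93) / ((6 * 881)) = 491593 / 491598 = 1.00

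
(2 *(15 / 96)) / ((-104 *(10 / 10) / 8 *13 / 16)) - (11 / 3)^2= -13.47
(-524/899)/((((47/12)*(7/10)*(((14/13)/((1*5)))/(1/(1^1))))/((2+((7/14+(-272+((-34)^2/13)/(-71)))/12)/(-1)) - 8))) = -2427357950/146998187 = -16.51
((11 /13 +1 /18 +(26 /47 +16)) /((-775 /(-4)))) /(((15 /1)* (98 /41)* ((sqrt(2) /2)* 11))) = 7870729* sqrt(2) /34456046625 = 0.00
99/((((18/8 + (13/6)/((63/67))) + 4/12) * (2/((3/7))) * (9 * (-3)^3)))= -66/3695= -0.02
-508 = -508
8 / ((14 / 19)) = 76 / 7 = 10.86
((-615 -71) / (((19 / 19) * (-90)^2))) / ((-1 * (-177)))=-343 / 716850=-0.00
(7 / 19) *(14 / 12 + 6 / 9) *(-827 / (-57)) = 63679 / 6498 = 9.80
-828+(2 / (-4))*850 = -1253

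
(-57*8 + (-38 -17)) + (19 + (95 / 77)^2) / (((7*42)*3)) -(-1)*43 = -1223613614 / 2614689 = -467.98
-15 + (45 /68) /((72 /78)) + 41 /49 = -13.45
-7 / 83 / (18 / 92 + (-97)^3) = 322 / 3484584767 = 0.00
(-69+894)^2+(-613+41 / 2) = 680032.50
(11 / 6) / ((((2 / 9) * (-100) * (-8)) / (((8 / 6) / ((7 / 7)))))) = 11 / 800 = 0.01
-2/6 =-1/3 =-0.33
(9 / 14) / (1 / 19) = 171 / 14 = 12.21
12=12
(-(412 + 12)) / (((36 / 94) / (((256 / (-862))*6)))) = 1972.76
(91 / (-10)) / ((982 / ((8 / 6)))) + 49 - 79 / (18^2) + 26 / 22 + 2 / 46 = 10055847371 / 201241260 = 49.97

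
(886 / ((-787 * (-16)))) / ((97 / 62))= 13733 / 305356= 0.04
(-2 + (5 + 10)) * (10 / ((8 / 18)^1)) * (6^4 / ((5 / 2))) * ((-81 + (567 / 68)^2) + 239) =9970571637 / 289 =34500247.88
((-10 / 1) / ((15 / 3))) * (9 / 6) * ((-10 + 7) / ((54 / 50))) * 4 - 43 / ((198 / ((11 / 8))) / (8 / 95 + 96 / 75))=93839 / 2850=32.93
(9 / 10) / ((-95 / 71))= -639 / 950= -0.67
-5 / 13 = -0.38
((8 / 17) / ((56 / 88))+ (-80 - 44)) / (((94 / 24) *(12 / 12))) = -176016 / 5593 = -31.47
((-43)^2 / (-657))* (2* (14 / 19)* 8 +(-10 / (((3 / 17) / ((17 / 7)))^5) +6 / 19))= 708237080321105920 / 50981832783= 13891950.16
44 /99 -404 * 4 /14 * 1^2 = -7244 /63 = -114.98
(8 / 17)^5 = 32768 / 1419857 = 0.02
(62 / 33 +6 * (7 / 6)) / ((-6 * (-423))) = 293 / 83754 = 0.00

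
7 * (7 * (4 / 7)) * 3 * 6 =504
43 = 43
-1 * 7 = -7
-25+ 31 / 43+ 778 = 32410 / 43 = 753.72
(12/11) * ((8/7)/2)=48/77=0.62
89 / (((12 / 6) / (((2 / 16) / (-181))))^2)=89 / 8386816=0.00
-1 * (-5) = 5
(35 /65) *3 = 21 /13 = 1.62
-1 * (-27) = 27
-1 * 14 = -14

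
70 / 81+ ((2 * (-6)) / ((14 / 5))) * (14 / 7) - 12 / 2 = -7772 / 567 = -13.71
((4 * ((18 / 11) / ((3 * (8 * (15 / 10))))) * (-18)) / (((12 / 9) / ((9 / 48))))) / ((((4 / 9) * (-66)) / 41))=9963 / 15488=0.64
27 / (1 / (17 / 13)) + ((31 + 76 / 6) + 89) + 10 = 6941 / 39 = 177.97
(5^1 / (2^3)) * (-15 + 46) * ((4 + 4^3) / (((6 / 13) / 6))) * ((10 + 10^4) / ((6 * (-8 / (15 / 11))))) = -77930125 / 16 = -4870632.81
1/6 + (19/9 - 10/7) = 0.85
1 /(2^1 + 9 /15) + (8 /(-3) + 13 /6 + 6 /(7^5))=-50265 /436982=-0.12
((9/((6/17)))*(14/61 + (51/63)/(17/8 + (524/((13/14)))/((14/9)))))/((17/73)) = 411167171/16204223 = 25.37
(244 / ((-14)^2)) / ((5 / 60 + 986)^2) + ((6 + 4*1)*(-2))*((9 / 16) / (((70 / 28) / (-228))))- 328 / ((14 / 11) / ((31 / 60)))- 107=80875207978382 / 102914618415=785.85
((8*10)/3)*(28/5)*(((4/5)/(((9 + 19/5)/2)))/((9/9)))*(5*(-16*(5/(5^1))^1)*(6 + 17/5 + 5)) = -21504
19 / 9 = 2.11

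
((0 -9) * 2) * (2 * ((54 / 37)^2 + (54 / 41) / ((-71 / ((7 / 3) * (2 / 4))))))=-75.90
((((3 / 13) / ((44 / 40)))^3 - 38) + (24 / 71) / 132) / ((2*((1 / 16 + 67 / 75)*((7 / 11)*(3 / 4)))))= -901378492800 / 21648967769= -41.64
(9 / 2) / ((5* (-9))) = -1 / 10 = -0.10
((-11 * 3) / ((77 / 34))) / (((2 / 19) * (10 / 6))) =-2907 / 35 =-83.06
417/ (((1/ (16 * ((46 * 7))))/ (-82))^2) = 74424421650432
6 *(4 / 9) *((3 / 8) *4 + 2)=9.33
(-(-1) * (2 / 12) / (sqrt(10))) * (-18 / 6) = -sqrt(10) / 20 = -0.16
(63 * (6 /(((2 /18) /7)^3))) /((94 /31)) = 1465025373 /47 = 31170752.62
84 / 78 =14 / 13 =1.08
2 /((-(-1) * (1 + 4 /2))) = 2 /3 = 0.67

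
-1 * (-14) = 14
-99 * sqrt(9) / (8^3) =-297 / 512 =-0.58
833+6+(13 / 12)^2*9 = 849.56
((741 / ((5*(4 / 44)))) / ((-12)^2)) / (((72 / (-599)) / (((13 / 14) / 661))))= -21157279 / 159909120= -0.13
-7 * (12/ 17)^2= -3.49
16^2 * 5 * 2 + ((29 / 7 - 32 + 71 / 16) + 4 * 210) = 378177 / 112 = 3376.58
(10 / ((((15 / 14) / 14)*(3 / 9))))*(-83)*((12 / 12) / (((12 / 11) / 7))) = -626318 / 3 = -208772.67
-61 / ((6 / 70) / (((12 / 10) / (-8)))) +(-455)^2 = 828527 / 4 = 207131.75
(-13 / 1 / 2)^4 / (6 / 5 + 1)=142805 / 176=811.39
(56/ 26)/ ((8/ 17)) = 119/ 26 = 4.58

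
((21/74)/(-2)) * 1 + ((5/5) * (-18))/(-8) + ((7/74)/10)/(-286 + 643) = 79561/37740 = 2.11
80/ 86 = 40/ 43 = 0.93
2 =2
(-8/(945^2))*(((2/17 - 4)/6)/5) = 88/75907125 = 0.00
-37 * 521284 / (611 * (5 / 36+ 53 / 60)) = -433968930 / 14053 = -30880.87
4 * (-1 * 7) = -28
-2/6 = -0.33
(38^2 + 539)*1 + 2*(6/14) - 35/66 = 916297/462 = 1983.33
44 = 44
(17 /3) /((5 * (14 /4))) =0.32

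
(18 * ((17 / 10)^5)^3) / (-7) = -25761807463588342137 / 3500000000000000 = -7360.52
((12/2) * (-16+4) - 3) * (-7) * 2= 1050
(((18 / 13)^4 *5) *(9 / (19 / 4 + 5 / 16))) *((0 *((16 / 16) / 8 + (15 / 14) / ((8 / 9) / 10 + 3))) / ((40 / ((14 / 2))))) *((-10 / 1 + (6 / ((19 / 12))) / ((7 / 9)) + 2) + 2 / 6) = 0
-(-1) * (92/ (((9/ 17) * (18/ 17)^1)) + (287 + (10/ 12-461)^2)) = 68754253/ 324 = 212204.48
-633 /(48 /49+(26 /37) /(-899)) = -1031718471 /1595350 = -646.70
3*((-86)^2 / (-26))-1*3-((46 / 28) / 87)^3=-20116576697027 / 23490119016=-856.38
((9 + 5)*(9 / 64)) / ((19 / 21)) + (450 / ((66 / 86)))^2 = 25294480083 / 73568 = 343824.49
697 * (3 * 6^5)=16259616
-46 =-46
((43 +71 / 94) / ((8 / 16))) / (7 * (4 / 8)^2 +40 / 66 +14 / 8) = 271458 / 12737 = 21.31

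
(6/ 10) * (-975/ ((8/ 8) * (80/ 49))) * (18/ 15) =-17199/ 40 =-429.98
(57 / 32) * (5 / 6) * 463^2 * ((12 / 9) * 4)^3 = 1303363520 / 27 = 48272722.96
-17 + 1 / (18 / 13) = -293 / 18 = -16.28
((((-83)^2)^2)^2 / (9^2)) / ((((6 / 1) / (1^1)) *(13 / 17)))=38288967946363697 / 6318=6060298820253.83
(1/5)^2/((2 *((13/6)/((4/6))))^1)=2/325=0.01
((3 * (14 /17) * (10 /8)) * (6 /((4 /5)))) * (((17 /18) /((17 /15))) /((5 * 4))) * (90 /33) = 7875 /2992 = 2.63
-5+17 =12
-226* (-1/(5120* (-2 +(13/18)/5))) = -1017/42752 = -0.02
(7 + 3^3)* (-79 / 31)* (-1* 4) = 10744 / 31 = 346.58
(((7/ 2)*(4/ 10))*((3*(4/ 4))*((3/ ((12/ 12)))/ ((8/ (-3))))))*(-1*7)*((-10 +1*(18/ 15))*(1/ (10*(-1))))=14553/ 500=29.11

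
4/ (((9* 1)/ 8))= 32/ 9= 3.56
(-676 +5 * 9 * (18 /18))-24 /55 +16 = -33849 /55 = -615.44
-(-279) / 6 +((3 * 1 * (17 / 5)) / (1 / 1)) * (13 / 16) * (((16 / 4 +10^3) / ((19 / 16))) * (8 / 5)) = 10694607 / 950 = 11257.48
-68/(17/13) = -52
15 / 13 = 1.15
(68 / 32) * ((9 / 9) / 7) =17 / 56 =0.30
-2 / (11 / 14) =-28 / 11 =-2.55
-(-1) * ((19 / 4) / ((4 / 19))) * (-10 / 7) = -1805 / 56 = -32.23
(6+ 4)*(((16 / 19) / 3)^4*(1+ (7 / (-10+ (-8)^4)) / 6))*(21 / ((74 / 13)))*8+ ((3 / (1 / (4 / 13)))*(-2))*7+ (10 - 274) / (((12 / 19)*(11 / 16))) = -6421948498832312 / 10373202730683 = -619.09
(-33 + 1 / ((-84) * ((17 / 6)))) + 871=838.00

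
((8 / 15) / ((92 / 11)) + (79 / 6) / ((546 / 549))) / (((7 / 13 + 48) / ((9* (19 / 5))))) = 95222091 / 10159100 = 9.37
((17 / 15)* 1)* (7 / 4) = 119 / 60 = 1.98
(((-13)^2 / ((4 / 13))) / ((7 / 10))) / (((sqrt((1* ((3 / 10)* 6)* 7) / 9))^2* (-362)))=-54925 / 35476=-1.55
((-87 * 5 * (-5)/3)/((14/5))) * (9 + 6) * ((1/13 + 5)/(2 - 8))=-598125/182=-3286.40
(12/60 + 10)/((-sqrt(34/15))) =-3 * sqrt(510)/10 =-6.77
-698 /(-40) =349 /20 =17.45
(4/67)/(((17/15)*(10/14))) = 84/1139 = 0.07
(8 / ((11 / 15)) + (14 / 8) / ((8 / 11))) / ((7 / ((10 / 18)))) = 23435 / 22176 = 1.06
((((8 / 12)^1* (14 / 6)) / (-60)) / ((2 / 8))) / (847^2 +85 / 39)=-91 / 629528310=-0.00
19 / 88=0.22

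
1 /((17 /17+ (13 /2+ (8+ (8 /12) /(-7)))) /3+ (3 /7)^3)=6174 /32189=0.19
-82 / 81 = -1.01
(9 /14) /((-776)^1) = -9 /10864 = -0.00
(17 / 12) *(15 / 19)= 85 / 76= 1.12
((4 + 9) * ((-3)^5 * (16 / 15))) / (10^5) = -1053 / 31250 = -0.03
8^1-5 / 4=27 / 4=6.75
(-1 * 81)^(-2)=1 / 6561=0.00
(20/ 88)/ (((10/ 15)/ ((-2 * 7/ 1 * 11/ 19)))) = -105/ 38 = -2.76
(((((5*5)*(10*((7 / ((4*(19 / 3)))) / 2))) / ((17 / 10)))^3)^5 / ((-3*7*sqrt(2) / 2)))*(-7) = 19695564213969563692983866243224611025652848184108734130859375*sqrt(2) / 1423927147174702829089670602244742712754176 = 19561207246629273003.83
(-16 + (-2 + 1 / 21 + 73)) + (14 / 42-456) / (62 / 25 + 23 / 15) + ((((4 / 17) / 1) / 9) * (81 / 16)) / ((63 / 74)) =-1791005 / 30702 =-58.34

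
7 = 7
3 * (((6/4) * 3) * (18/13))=243/13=18.69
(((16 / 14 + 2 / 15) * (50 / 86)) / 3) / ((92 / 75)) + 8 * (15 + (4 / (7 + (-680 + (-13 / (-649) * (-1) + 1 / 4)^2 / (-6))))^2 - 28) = -354776800092945263887764481 / 3417950982671000283953298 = -103.80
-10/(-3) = 10/3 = 3.33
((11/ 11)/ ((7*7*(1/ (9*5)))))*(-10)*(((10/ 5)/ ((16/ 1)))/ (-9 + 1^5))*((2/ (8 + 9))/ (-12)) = -0.00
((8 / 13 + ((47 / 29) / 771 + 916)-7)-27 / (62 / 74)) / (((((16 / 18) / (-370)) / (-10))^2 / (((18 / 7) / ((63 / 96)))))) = 8766765725363370000 / 147174391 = 59567195527.67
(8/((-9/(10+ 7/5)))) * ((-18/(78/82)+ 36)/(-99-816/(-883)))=1.76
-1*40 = -40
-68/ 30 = -34/ 15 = -2.27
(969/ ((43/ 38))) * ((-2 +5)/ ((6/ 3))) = 55233/ 43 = 1284.49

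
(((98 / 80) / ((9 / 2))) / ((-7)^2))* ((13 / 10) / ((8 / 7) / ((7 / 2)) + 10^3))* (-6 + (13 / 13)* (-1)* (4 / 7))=-2093 / 44114400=-0.00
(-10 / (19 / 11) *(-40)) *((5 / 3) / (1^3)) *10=220000 / 57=3859.65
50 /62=25 /31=0.81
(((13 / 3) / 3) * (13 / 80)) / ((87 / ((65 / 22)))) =2197 / 275616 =0.01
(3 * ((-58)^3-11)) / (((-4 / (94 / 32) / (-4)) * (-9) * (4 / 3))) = 9170781 / 64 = 143293.45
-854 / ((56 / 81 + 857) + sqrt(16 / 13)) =-62474428926 / 62744365501 + 22412376*sqrt(13) / 62744365501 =-0.99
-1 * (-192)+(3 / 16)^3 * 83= 788673 / 4096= 192.55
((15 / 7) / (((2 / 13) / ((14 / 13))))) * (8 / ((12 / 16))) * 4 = 640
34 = 34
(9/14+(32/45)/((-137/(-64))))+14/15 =164713/86310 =1.91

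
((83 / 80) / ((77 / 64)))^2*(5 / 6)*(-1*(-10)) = 110224 / 17787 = 6.20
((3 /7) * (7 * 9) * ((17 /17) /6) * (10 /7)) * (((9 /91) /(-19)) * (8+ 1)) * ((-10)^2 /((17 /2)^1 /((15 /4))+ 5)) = -4.14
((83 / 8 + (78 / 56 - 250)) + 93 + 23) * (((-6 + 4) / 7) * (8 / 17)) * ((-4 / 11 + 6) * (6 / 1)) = 5092680 / 9163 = 555.79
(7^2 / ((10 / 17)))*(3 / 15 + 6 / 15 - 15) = -29988 / 25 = -1199.52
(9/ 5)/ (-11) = -0.16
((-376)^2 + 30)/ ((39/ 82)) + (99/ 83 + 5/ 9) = 2887244686/ 9711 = 297316.93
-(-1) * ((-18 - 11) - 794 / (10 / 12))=-4909 / 5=-981.80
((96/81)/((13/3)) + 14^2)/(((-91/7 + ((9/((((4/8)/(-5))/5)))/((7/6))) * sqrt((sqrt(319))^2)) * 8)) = -0.00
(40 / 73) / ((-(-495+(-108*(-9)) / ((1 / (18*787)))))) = -40 / 1005126561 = -0.00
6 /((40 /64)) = 9.60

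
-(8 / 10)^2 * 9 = -144 / 25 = -5.76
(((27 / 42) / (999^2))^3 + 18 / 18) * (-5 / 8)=-0.63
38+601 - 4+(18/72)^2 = 10161/16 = 635.06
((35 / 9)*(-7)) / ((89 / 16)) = -3920 / 801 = -4.89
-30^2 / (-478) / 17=450 / 4063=0.11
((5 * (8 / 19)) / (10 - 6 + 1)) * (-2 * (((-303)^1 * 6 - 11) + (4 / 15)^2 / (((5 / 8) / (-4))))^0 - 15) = -136 / 19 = -7.16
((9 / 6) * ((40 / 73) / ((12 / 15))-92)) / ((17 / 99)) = -989901 / 1241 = -797.66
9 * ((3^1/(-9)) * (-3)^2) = -27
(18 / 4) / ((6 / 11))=33 / 4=8.25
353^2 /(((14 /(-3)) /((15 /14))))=-5607405 /196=-28609.21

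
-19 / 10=-1.90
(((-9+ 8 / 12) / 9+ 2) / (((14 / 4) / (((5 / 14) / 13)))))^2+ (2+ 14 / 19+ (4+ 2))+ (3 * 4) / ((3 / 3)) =116547806269 / 5620306419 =20.74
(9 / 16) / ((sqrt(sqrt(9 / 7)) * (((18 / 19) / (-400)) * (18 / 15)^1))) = -2375 * sqrt(3) * 7^(1 / 4) / 36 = -185.86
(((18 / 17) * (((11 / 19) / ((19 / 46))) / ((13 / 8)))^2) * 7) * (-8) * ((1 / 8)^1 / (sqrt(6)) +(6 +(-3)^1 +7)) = -165173944320 / 374412233 - 344112384 * sqrt(6) / 374412233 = -443.41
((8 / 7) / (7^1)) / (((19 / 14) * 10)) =8 / 665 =0.01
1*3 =3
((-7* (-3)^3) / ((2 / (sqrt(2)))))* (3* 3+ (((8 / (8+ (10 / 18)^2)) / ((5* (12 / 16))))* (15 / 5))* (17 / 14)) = 6318729* sqrt(2) / 6730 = 1327.79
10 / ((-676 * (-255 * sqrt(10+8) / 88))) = 22 * sqrt(2) / 25857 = 0.00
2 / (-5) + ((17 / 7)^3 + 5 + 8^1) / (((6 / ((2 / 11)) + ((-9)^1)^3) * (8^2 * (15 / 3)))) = -2547213 / 6366080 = -0.40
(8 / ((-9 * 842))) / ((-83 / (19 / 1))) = 76 / 314487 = 0.00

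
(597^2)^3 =45273699796525929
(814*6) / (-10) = -2442 / 5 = -488.40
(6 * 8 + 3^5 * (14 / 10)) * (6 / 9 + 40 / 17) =99638 / 85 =1172.21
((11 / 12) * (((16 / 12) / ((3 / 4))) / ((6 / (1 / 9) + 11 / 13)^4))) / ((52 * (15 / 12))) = 96668 / 34889270421735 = 0.00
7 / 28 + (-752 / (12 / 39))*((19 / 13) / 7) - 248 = -21225 / 28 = -758.04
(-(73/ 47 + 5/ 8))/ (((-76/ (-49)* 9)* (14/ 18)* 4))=-5733/ 114304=-0.05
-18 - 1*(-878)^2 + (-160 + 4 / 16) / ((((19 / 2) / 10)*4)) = -58591747 / 76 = -770944.04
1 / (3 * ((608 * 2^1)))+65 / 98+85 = 15312529 / 178752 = 85.66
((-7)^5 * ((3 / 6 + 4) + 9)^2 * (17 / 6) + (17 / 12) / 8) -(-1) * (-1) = -833156683 / 96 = -8678715.45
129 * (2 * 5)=1290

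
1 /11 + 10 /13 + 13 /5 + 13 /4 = 19191 /2860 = 6.71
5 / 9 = 0.56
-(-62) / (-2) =-31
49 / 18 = 2.72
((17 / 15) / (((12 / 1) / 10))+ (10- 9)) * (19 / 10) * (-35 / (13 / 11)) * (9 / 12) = -82.06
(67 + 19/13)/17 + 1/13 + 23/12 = 15967/2652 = 6.02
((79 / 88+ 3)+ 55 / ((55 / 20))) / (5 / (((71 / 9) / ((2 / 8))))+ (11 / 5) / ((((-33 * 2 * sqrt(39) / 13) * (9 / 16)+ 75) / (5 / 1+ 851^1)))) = 125318434140806625 / 132549645232718494 - 215613610058880 * sqrt(39) / 6024983874214477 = 0.72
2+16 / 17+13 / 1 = 271 / 17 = 15.94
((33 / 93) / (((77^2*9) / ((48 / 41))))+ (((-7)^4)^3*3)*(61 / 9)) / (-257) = -578416443671614025 / 528188199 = -1095095355.72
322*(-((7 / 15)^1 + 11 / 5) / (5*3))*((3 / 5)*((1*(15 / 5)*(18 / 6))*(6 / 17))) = -46368 / 425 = -109.10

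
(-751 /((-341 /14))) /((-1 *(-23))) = 10514 /7843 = 1.34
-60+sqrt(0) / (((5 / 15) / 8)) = -60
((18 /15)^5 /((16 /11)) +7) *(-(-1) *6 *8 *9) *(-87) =-1023074064 /3125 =-327383.70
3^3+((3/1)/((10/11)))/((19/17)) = 5691/190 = 29.95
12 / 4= 3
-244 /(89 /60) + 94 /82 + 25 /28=-16598371 /102172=-162.46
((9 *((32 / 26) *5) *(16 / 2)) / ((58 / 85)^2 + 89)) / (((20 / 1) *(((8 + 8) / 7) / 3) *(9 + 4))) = 303450 / 12137749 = 0.03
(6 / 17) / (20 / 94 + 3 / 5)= 0.43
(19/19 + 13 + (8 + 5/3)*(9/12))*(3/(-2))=-255/8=-31.88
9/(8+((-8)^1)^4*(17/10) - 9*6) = 45/34586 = 0.00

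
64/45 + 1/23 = 1517/1035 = 1.47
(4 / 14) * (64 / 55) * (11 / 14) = 0.26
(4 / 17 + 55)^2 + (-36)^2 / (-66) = 9636507 / 3179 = 3031.30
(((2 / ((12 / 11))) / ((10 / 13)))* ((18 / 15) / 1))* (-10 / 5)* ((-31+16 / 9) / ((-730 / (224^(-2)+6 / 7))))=-1617525481 / 8241408000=-0.20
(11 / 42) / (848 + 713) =11 / 65562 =0.00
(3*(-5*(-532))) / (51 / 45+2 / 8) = 478800 / 83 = 5768.67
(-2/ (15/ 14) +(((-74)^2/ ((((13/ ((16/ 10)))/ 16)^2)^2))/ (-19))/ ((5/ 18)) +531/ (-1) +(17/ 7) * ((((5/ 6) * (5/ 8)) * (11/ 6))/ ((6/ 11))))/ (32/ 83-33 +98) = -27464123671308009619/ 111321392855400000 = -246.71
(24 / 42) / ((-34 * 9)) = -2 / 1071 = -0.00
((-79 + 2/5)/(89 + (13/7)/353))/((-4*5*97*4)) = 971103/8533361600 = 0.00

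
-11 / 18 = -0.61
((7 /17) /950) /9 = 7 /145350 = 0.00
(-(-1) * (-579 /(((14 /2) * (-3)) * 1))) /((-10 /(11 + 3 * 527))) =-4389.37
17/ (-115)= -17/ 115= -0.15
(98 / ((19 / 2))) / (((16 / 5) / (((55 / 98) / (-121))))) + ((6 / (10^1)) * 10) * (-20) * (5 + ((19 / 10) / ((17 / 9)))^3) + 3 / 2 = -147994123901 / 205363400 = -720.65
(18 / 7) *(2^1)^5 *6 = 3456 / 7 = 493.71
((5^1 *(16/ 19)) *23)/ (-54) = -920/ 513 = -1.79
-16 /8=-2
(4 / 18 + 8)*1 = 74 / 9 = 8.22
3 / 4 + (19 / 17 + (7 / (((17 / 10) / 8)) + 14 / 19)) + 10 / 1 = 58845 / 1292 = 45.55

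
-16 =-16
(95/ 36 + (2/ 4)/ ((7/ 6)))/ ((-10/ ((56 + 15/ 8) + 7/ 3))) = -223397/ 12096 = -18.47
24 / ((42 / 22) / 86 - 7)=-22704 / 6601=-3.44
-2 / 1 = -2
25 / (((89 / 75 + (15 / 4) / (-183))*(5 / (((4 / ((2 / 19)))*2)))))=6954000 / 21341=325.85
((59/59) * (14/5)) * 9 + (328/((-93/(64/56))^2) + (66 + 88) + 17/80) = 6084495113/33904080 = 179.46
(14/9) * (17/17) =14/9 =1.56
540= 540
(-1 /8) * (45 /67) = -45 /536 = -0.08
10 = 10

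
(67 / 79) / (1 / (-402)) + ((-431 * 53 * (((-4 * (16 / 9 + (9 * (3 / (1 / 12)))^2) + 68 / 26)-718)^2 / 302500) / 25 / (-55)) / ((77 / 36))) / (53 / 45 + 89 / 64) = 447467443015747446142 / 253033605549725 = 1768411.12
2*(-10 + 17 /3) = -26 /3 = -8.67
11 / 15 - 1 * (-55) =836 / 15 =55.73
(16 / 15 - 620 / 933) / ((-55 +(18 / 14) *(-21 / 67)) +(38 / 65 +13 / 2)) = -3267992 / 392655849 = -0.01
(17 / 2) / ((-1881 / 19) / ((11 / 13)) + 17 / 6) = -51 / 685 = -0.07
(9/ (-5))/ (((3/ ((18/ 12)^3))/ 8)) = -81/ 5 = -16.20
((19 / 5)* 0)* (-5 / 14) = 0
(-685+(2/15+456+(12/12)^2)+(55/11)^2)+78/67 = -202711/1005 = -201.70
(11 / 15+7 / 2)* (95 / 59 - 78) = -572389 / 1770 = -323.38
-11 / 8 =-1.38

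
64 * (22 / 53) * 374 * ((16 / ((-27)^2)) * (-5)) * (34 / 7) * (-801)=127477391360 / 30051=4242034.92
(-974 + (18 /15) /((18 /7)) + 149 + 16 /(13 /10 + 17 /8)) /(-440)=210602 /113025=1.86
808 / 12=202 / 3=67.33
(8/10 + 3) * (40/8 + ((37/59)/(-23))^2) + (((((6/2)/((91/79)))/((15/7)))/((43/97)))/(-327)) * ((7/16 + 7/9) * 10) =2290366459011811/121177435340520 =18.90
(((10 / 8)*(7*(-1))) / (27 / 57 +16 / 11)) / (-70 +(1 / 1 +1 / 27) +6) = 39501 / 548080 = 0.07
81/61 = 1.33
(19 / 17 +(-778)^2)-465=10281942 / 17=604820.12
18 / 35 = 0.51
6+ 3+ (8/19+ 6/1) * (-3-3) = -561/19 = -29.53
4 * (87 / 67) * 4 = 1392 / 67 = 20.78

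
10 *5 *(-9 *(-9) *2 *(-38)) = -307800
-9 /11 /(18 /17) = -17 /22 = -0.77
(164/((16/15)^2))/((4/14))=64575/128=504.49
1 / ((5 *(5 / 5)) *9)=1 / 45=0.02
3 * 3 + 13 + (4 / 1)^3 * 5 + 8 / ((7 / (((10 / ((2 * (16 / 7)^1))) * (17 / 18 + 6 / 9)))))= 12457 / 36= 346.03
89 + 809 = 898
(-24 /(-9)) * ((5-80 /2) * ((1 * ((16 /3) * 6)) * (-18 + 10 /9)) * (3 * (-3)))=-1361920 /3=-453973.33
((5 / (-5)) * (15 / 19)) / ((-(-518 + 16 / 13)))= -195 / 127642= -0.00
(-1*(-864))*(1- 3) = -1728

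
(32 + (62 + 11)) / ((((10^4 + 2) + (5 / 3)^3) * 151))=405 / 5828147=0.00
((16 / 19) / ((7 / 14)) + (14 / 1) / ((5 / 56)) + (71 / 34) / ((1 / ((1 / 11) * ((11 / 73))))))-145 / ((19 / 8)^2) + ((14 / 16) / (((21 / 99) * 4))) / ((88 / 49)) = 76485978719 / 573441280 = 133.38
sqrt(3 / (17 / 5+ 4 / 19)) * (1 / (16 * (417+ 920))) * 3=3 * sqrt(1995) / 1048208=0.00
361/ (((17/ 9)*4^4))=3249/ 4352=0.75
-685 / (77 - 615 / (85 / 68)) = 137 / 83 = 1.65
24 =24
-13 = -13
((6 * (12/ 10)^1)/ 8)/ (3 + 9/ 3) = 3/ 20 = 0.15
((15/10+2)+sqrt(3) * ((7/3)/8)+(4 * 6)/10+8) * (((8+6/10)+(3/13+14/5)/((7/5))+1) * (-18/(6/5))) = -2232201/910 - 5353 * sqrt(3)/104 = -2542.12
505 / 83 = 6.08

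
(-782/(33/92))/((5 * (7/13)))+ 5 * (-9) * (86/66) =-1002997/1155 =-868.40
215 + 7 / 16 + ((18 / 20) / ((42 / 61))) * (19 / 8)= 244767 / 1120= 218.54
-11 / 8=-1.38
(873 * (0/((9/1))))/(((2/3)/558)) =0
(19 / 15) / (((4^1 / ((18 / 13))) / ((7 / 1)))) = 399 / 130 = 3.07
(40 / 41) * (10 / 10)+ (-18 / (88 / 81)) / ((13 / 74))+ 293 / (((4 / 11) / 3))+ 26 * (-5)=51451681 / 23452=2193.91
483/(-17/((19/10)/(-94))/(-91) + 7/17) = -4732273/86519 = -54.70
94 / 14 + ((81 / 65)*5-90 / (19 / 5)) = -18568 / 1729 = -10.74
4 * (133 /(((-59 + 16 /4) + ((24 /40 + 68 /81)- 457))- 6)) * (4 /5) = -172368 /209207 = -0.82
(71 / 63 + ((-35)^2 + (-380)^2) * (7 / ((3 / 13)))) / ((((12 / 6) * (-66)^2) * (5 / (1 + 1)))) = 139144723 / 686070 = 202.81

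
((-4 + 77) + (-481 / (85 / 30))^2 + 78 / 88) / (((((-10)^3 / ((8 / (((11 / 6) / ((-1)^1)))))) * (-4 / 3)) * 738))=-367415363 / 2867458000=-0.13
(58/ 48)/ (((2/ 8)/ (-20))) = -290/ 3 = -96.67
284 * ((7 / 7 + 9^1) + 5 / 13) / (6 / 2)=12780 / 13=983.08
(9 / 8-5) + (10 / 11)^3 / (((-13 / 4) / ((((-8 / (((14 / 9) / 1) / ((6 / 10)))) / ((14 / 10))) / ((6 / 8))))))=-21675257 / 6782776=-3.20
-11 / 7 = -1.57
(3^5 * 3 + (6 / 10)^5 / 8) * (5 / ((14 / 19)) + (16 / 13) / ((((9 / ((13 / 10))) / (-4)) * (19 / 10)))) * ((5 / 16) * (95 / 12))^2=65617849893 / 2293760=28607.11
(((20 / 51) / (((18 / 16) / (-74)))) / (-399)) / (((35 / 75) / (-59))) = -8.17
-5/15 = -1/3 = -0.33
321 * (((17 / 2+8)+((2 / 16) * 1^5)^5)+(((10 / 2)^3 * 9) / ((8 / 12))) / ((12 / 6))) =9048564033 / 32768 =276140.26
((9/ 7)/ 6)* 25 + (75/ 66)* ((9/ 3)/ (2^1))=2175/ 308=7.06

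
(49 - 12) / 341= 37 / 341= 0.11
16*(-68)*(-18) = 19584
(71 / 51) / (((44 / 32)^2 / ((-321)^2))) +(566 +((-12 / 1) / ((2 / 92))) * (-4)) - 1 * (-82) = 161947560 / 2057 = 78729.98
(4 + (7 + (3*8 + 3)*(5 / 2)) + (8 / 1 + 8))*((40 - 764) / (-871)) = 68418 / 871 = 78.55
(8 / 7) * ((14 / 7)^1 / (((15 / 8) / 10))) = 256 / 21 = 12.19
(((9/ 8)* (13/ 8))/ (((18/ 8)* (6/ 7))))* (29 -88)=-5369/ 96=-55.93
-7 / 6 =-1.17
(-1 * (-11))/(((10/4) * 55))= 2/25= 0.08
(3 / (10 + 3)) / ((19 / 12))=36 / 247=0.15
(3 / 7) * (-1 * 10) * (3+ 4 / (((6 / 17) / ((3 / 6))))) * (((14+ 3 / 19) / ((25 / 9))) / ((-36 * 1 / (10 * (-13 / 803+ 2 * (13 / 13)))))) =11141442 / 106799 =104.32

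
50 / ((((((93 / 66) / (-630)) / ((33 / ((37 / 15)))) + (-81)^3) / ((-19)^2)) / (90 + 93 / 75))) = -11298763337400 / 3646057269847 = -3.10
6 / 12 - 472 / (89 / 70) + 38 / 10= -326573 / 890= -366.94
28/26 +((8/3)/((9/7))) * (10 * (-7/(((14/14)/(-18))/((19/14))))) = 138362/39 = 3547.74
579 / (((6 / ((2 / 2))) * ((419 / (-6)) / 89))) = -51531 / 419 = -122.99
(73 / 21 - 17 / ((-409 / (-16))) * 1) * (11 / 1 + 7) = 144870 / 2863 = 50.60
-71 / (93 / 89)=-6319 / 93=-67.95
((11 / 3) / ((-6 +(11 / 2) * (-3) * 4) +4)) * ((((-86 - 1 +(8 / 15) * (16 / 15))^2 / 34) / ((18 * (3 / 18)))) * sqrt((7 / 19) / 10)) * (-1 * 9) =4160043899 * sqrt(1330) / 22238550000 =6.82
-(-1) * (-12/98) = -6/49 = -0.12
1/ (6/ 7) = 7/ 6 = 1.17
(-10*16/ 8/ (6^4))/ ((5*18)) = -1/ 5832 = -0.00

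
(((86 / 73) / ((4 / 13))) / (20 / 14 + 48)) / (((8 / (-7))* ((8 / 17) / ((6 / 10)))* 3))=-465647 / 16165120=-0.03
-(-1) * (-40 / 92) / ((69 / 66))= -220 / 529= -0.42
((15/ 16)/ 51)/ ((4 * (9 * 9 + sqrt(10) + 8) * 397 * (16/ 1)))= 445/ 54672731136-5 * sqrt(10)/ 54672731136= 0.00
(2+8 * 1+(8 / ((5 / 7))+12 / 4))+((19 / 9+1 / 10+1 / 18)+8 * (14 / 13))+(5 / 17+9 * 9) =385787 / 3315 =116.38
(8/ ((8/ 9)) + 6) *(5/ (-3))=-25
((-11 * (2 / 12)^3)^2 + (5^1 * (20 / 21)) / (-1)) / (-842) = 1554353 / 274990464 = 0.01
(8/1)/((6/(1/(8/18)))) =3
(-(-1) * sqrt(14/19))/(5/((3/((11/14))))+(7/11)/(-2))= 0.87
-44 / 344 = -11 / 86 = -0.13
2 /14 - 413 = -2890 /7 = -412.86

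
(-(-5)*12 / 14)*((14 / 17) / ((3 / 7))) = 140 / 17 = 8.24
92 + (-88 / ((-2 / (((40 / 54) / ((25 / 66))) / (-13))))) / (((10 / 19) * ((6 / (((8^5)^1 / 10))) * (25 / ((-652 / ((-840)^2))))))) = 92.25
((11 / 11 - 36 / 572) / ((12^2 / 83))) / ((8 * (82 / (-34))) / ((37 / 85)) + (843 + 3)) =205757 / 305399952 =0.00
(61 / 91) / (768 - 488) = 61 / 25480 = 0.00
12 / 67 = 0.18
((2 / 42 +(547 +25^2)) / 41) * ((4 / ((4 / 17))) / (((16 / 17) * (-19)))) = -7113157 / 261744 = -27.18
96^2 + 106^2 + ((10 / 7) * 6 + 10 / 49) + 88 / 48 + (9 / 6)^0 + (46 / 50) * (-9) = 150346667 / 7350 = 20455.33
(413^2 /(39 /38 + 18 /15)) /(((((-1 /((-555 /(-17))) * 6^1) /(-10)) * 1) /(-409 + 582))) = 5186107802750 /7191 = 721194243.19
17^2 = 289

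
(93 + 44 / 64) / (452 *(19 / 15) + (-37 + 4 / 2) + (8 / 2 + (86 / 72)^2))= 0.17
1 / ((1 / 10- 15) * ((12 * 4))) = -5 / 3576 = -0.00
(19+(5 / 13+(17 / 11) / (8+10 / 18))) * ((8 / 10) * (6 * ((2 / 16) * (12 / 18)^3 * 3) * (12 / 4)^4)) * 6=279201168 / 55055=5071.31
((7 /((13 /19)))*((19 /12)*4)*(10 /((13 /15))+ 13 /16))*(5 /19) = 1708385 /8112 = 210.60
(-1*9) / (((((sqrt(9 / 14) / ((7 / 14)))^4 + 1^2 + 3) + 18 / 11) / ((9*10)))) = -218295 / 3301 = -66.13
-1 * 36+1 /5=-179 /5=-35.80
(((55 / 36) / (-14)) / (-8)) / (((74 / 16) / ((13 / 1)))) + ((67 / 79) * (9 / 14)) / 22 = 1022933 / 16205112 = 0.06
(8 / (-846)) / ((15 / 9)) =-4 / 705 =-0.01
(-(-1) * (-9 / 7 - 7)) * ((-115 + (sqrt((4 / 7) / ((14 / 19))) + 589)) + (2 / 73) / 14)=-14048470 / 3577 - 58 * sqrt(38) / 49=-3934.74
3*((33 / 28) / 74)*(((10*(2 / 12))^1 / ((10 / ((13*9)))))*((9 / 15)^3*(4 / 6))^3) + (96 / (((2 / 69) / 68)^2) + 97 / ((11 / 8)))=5880033366624711359 / 11128906250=528356806.55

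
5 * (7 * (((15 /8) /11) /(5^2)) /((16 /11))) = 21 /128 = 0.16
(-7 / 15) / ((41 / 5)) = -7 / 123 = -0.06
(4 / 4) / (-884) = -1 / 884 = -0.00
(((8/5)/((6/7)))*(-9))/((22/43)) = -1806/55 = -32.84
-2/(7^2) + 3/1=145/49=2.96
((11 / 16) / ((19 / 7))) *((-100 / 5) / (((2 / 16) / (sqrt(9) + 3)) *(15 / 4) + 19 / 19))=-6160 / 1311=-4.70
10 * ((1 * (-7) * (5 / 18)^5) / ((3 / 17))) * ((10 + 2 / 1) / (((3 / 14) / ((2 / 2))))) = -36.74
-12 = -12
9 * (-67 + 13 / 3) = -564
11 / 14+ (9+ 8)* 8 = 1915 / 14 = 136.79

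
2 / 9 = 0.22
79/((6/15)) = 197.50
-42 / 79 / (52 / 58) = -609 / 1027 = -0.59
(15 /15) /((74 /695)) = 695 /74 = 9.39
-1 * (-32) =32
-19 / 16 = -1.19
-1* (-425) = 425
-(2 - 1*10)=8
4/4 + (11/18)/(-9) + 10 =10.93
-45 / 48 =-15 / 16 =-0.94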